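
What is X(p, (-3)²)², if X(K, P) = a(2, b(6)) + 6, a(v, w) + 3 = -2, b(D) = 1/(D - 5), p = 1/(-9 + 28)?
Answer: 1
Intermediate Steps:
p = 1/19 ≈ 0.052632
b(D) = 1/(-5 + D)
a(v, w) = -5 (a(v, w) = -3 - 2 = -5)
X(K, P) = 1 (X(K, P) = -5 + 6 = 1)
X(p, (-3)²)² = 1² = 1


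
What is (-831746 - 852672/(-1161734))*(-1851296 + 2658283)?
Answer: -389882354865015202/580867 ≈ -6.7121e+11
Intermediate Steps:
(-831746 - 852672/(-1161734))*(-1851296 + 2658283) = (-831746 - 852672*(-1/1161734))*806987 = (-831746 + 426336/580867)*806987 = -483133377446/580867*806987 = -389882354865015202/580867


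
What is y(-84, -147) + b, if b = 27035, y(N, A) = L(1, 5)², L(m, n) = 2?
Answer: 27039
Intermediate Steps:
y(N, A) = 4 (y(N, A) = 2² = 4)
y(-84, -147) + b = 4 + 27035 = 27039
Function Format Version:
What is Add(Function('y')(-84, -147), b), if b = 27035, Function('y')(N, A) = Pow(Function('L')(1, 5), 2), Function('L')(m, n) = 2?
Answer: 27039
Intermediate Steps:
Function('y')(N, A) = 4 (Function('y')(N, A) = Pow(2, 2) = 4)
Add(Function('y')(-84, -147), b) = Add(4, 27035) = 27039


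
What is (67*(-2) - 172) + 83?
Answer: -223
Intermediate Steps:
(67*(-2) - 172) + 83 = (-134 - 172) + 83 = -306 + 83 = -223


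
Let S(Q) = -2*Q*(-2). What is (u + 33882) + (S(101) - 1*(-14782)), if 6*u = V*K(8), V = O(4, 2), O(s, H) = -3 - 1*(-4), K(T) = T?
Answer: 147208/3 ≈ 49069.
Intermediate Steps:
O(s, H) = 1 (O(s, H) = -3 + 4 = 1)
S(Q) = 4*Q
V = 1
u = 4/3 (u = (1*8)/6 = (⅙)*8 = 4/3 ≈ 1.3333)
(u + 33882) + (S(101) - 1*(-14782)) = (4/3 + 33882) + (4*101 - 1*(-14782)) = 101650/3 + (404 + 14782) = 101650/3 + 15186 = 147208/3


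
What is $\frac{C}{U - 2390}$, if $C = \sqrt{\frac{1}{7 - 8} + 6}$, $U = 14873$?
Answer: $\frac{\sqrt{5}}{12483} \approx 0.00017913$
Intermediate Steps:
$C = \sqrt{5}$ ($C = \sqrt{\frac{1}{-1} + 6} = \sqrt{-1 + 6} = \sqrt{5} \approx 2.2361$)
$\frac{C}{U - 2390} = \frac{\sqrt{5}}{14873 - 2390} = \frac{\sqrt{5}}{12483}$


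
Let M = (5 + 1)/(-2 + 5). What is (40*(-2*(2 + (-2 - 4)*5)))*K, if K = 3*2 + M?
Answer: 17920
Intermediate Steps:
M = 2 (M = 6/3 = 6*(⅓) = 2)
K = 8 (K = 3*2 + 2 = 6 + 2 = 8)
(40*(-2*(2 + (-2 - 4)*5)))*K = (40*(-2*(2 + (-2 - 4)*5)))*8 = (40*(-2*(2 - 6*5)))*8 = (40*(-2*(2 - 30)))*8 = (40*(-2*(-28)))*8 = (40*56)*8 = 2240*8 = 17920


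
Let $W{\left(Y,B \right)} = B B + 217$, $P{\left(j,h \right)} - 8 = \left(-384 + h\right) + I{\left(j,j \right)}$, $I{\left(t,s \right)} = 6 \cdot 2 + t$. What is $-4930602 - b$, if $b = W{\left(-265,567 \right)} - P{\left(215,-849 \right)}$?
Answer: $-5253306$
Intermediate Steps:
$I{\left(t,s \right)} = 12 + t$
$P{\left(j,h \right)} = -364 + h + j$ ($P{\left(j,h \right)} = 8 + \left(\left(-384 + h\right) + \left(12 + j\right)\right) = 8 + \left(-372 + h + j\right) = -364 + h + j$)
$W{\left(Y,B \right)} = 217 + B^{2}$ ($W{\left(Y,B \right)} = B^{2} + 217 = 217 + B^{2}$)
$b = 322704$ ($b = \left(217 + 567^{2}\right) - \left(-364 - 849 + 215\right) = \left(217 + 321489\right) - -998 = 321706 + 998 = 322704$)
$-4930602 - b = -4930602 - 322704 = -5253306$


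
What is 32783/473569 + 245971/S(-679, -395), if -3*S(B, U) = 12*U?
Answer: 116536037639/748239020 ≈ 155.75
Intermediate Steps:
S(B, U) = -4*U
32783/473569 + 245971/S(-679, -395) = 32783/473569 + 245971/((-4*(-395))) = 32783*(1/473569) + 245971/1580 = 32783/473569 + 245971*(1/1580) = 32783/473569 + 245971/1580 = 116536037639/748239020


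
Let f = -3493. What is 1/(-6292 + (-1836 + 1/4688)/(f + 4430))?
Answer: -4392656/27647198719 ≈ -0.00015888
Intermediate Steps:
1/(-6292 + (-1836 + 1/4688)/(f + 4430)) = 1/(-6292 + (-1836 + 1/4688)/(-3493 + 4430)) = 1/(-6292 + (-1836 + 1/4688)/937) = 1/(-6292 - 8607167/4688*1/937) = 1/(-6292 - 8607167/4392656) = 1/(-27647198719/4392656) = -4392656/27647198719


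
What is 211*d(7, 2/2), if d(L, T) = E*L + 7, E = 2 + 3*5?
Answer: 26586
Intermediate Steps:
E = 17 (E = 2 + 15 = 17)
d(L, T) = 7 + 17*L (d(L, T) = 17*L + 7 = 7 + 17*L)
211*d(7, 2/2) = 211*(7 + 17*7) = 211*(7 + 119) = 211*126 = 26586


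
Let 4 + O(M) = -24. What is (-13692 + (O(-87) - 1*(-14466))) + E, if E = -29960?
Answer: -29214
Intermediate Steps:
O(M) = -28 (O(M) = -4 - 24 = -28)
(-13692 + (O(-87) - 1*(-14466))) + E = (-13692 + (-28 - 1*(-14466))) - 29960 = (-13692 + (-28 + 14466)) - 29960 = (-13692 + 14438) - 29960 = 746 - 29960 = -29214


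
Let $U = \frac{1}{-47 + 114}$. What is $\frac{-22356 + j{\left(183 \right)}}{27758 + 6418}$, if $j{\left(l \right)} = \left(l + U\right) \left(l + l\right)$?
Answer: $\frac{124585}{95408} \approx 1.3058$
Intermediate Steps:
$U = \frac{1}{67} \approx 0.014925$
$j{\left(l \right)} = 2 l \left(\frac{1}{67} + l\right)$ ($j{\left(l \right)} = \left(l + \frac{1}{67}\right) \left(l + l\right) = \left(\frac{1}{67} + l\right) 2 l = 2 l \left(\frac{1}{67} + l\right)$)
$\frac{-22356 + j{\left(183 \right)}}{27758 + 6418} = \frac{-22356 + \frac{2}{67} \cdot 183 \left(1 + 67 \cdot 183\right)}{27758 + 6418} = \frac{-22356 + \frac{2}{67} \cdot 183 \left(1 + 12261\right)}{34176} = \left(-22356 + \frac{2}{67} \cdot 183 \cdot 12262\right) \frac{1}{34176} = \left(-22356 + \frac{4487892}{67}\right) \frac{1}{34176} = \frac{2990040}{67} \cdot \frac{1}{34176} = \frac{124585}{95408}$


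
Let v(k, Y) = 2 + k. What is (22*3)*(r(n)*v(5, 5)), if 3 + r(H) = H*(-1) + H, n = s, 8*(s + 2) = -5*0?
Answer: -1386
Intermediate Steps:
s = -2 (s = -2 + (-5*0)/8 = -2 + (1/8)*0 = -2 + 0 = -2)
n = -2
r(H) = -3 (r(H) = -3 + (H*(-1) + H) = -3 + (-H + H) = -3 + 0 = -3)
(22*3)*(r(n)*v(5, 5)) = (22*3)*(-3*(2 + 5)) = 66*(-3*7) = 66*(-21) = -1386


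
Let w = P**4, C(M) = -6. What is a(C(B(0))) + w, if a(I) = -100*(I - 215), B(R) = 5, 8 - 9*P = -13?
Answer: 1792501/81 ≈ 22130.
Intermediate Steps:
P = 7/3 (P = 8/9 - 1/9*(-13) = 8/9 + 13/9 = 7/3 ≈ 2.3333)
a(I) = 21500 - 100*I (a(I) = -100*(-215 + I) = 21500 - 100*I)
w = 2401/81 (w = (7/3)**4 = 2401/81 ≈ 29.642)
a(C(B(0))) + w = (21500 - 100*(-6)) + 2401/81 = (21500 + 600) + 2401/81 = 22100 + 2401/81 = 1792501/81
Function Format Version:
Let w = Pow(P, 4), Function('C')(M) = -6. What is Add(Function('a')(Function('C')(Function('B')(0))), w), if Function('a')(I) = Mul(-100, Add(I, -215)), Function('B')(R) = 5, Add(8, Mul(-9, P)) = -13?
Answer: Rational(1792501, 81) ≈ 22130.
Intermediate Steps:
P = Rational(7, 3) (P = Add(Rational(8, 9), Mul(Rational(-1, 9), -13)) = Add(Rational(8, 9), Rational(13, 9)) = Rational(7, 3) ≈ 2.3333)
Function('a')(I) = Add(21500, Mul(-100, I)) (Function('a')(I) = Mul(-100, Add(-215, I)) = Add(21500, Mul(-100, I)))
w = Rational(2401, 81) (w = Pow(Rational(7, 3), 4) = Rational(2401, 81) ≈ 29.642)
Add(Function('a')(Function('C')(Function('B')(0))), w) = Add(Add(21500, Mul(-100, -6)), Rational(2401, 81)) = Add(Add(21500, 600), Rational(2401, 81)) = Add(22100, Rational(2401, 81)) = Rational(1792501, 81)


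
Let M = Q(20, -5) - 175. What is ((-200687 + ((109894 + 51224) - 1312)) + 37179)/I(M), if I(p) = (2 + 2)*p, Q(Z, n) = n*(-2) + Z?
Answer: 1851/290 ≈ 6.3828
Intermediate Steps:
Q(Z, n) = Z - 2*n (Q(Z, n) = -2*n + Z = Z - 2*n)
M = -145 (M = (20 - 2*(-5)) - 175 = (20 + 10) - 175 = 30 - 175 = -145)
I(p) = 4*p
((-200687 + ((109894 + 51224) - 1312)) + 37179)/I(M) = ((-200687 + ((109894 + 51224) - 1312)) + 37179)/((4*(-145))) = ((-200687 + (161118 - 1312)) + 37179)/(-580) = ((-200687 + 159806) + 37179)*(-1/580) = (-40881 + 37179)*(-1/580) = -3702*(-1/580) = 1851/290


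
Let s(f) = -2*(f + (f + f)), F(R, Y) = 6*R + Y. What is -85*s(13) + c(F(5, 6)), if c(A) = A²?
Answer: 7926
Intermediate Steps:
F(R, Y) = Y + 6*R
s(f) = -6*f (s(f) = -2*(f + 2*f) = -6*f)
-85*s(13) + c(F(5, 6)) = -(-510)*13 + (6 + 6*5)² = -85*(-78) + (6 + 30)² = 6630 + 36² = 6630 + 1296 = 7926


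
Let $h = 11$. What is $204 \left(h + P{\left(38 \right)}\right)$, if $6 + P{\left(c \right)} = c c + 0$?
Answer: $295596$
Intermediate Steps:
$P{\left(c \right)} = -6 + c^{2}$ ($P{\left(c \right)} = -6 + \left(c c + 0\right) = -6 + \left(c^{2} + 0\right) = -6 + c^{2}$)
$204 \left(h + P{\left(38 \right)}\right) = 204 \left(11 - \left(6 - 38^{2}\right)\right) = 204 \left(11 + \left(-6 + 1444\right)\right) = 204 \left(11 + 1438\right) = 204 \cdot 1449 = 295596$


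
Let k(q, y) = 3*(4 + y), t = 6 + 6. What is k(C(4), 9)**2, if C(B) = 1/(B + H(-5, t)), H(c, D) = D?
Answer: 1521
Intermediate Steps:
t = 12
C(B) = 1/(12 + B) (C(B) = 1/(B + 12) = 1/(12 + B))
k(q, y) = 12 + 3*y
k(C(4), 9)**2 = (12 + 3*9)**2 = (12 + 27)**2 = 39**2 = 1521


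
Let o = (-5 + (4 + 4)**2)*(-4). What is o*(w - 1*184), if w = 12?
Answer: 40592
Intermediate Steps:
o = -236 (o = (-5 + 8**2)*(-4) = (-5 + 64)*(-4) = 59*(-4) = -236)
o*(w - 1*184) = -236*(12 - 1*184) = -236*(12 - 184) = -236*(-172) = 40592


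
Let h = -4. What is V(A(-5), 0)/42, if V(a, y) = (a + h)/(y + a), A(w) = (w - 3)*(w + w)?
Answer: 19/840 ≈ 0.022619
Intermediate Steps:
A(w) = 2*w*(-3 + w) (A(w) = (-3 + w)*(2*w) = 2*w*(-3 + w))
V(a, y) = (-4 + a)/(a + y) (V(a, y) = (a - 4)/(y + a) = (-4 + a)/(a + y))
V(A(-5), 0)/42 = ((-4 + 2*(-5)*(-3 - 5))/(2*(-5)*(-3 - 5) + 0))/42 = ((-4 + 2*(-5)*(-8))/(2*(-5)*(-8) + 0))*(1/42) = ((-4 + 80)/(80 + 0))*(1/42) = (76/80)*(1/42) = ((1/80)*76)*(1/42) = (19/20)*(1/42) = 19/840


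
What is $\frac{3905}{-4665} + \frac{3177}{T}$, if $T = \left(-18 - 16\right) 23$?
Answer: $- \frac{3574883}{729606} \approx -4.8997$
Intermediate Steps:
$T = -782$ ($T = \left(-34\right) 23 = -782$)
$\frac{3905}{-4665} + \frac{3177}{T} = \frac{3905}{-4665} + \frac{3177}{-782} = 3905 \left(- \frac{1}{4665}\right) + 3177 \left(- \frac{1}{782}\right) = - \frac{781}{933} - \frac{3177}{782} = - \frac{3574883}{729606}$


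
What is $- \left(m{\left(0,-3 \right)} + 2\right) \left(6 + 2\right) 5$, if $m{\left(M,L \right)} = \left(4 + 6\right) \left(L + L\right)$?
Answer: $2320$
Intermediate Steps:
$m{\left(M,L \right)} = 20 L$ ($m{\left(M,L \right)} = 10 \cdot 2 L = 20 L$)
$- \left(m{\left(0,-3 \right)} + 2\right) \left(6 + 2\right) 5 = - \left(20 \left(-3\right) + 2\right) \left(6 + 2\right) 5 = - \left(-60 + 2\right) 8 \cdot 5 = - \left(-58\right) 8 \cdot 5 = \left(-1\right) \left(-464\right) 5 = 464 \cdot 5 = 2320$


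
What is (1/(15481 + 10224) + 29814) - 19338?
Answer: 269285581/25705 ≈ 10476.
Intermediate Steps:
(1/(15481 + 10224) + 29814) - 19338 = (1/25705 + 29814) - 19338 = 766368871/25705 - 19338 = 269285581/25705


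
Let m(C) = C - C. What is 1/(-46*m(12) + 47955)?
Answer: 1/47955 ≈ 2.0853e-5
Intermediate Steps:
m(C) = 0
1/(-46*m(12) + 47955) = 1/(-46*0 + 47955) = 1/(0 + 47955) = 1/47955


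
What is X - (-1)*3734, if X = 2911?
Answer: 6645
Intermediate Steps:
X - (-1)*3734 = 2911 - (-1)*3734 = 2911 - 1*(-3734) = 2911 + 3734 = 6645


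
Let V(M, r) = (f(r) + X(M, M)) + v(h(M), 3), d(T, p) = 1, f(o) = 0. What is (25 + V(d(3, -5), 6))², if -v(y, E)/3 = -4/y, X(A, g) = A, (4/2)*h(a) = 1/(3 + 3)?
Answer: 28900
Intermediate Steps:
h(a) = 1/12 (h(a) = 1/(2*(3 + 3)) = (½)/6 = (½)*(⅙) = 1/12)
v(y, E) = 12/y (v(y, E) = -(-12)/y = 12/y)
V(M, r) = 144 + M (V(M, r) = (0 + M) + 12/(1/12) = M + 12*12 = M + 144 = 144 + M)
(25 + V(d(3, -5), 6))² = (25 + (144 + 1))² = (25 + 145)² = 170² = 28900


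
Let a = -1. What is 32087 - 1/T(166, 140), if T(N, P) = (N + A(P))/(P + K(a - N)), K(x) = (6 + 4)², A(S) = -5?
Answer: 5165767/161 ≈ 32086.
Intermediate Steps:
K(x) = 100 (K(x) = 10² = 100)
T(N, P) = (-5 + N)/(100 + P) (T(N, P) = (N - 5)/(P + 100) = (-5 + N)/(100 + P))
32087 - 1/T(166, 140) = 32087 - 1/((-5 + 166)/(100 + 140)) = 32087 - 1/(161/240) = 32087 - 1/((1/240)*161) = 32087 - 1/161/240 = 32087 - 1*240/161 = 32087 - 240/161 = 5165767/161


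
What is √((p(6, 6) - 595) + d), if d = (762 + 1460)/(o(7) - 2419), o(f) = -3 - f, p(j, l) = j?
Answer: I*√3480521387/2429 ≈ 24.288*I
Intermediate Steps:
d = -2222/2429 (d = (762 + 1460)/((-3 - 1*7) - 2419) = 2222/((-3 - 7) - 2419) = 2222/(-10 - 2419) = 2222/(-2429) = 2222*(-1/2429) = -2222/2429 ≈ -0.91478)
√((p(6, 6) - 595) + d) = √((6 - 595) - 2222/2429) = √(-589 - 2222/2429) = √(-1432903/2429) = I*√3480521387/2429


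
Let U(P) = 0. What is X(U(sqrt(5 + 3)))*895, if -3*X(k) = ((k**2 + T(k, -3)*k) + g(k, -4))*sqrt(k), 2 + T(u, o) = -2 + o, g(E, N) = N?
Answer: 0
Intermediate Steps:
T(u, o) = -4 + o (T(u, o) = -2 + (-2 + o) = -4 + o)
X(k) = -sqrt(k)*(-4 + k**2 - 7*k)/3 (X(k) = -((k**2 + (-4 - 3)*k) - 4)*sqrt(k)/3 = -((k**2 - 7*k) - 4)*sqrt(k)/3 = -(-4 + k**2 - 7*k)*sqrt(k)/3 = -sqrt(k)*(-4 + k**2 - 7*k)/3)
X(U(sqrt(5 + 3)))*895 = (sqrt(0)*(4 - 1*0**2 + 7*0)/3)*895 = ((1/3)*0*(4 - 1*0 + 0))*895 = ((1/3)*0*(4 + 0 + 0))*895 = ((1/3)*0*4)*895 = 0*895 = 0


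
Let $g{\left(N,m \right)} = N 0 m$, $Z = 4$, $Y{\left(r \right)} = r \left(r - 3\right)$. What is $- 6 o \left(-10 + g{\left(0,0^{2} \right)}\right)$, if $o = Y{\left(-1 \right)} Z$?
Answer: $960$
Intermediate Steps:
$Y{\left(r \right)} = r \left(-3 + r\right)$
$g{\left(N,m \right)} = 0$ ($g{\left(N,m \right)} = 0 m = 0$)
$o = 16$ ($o = - (-3 - 1) 4 = \left(-1\right) \left(-4\right) 4 = 4 \cdot 4 = 16$)
$- 6 o \left(-10 + g{\left(0,0^{2} \right)}\right) = \left(-6\right) 16 \left(-10 + 0\right) = \left(-96\right) \left(-10\right) = 960$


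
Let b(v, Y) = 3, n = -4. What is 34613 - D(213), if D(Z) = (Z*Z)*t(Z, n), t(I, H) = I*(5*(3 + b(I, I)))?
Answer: -289873297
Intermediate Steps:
t(I, H) = 30*I (t(I, H) = I*(5*(3 + 3)) = I*(5*6) = I*30 = 30*I)
D(Z) = 30*Z**3 (D(Z) = (Z*Z)*(30*Z) = Z**2*(30*Z) = 30*Z**3)
34613 - D(213) = 34613 - 30*213**3 = 34613 - 30*9663597 = 34613 - 1*289907910 = 34613 - 289907910 = -289873297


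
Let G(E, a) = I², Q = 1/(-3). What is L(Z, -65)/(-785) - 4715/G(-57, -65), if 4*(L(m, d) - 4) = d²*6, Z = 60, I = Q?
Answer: -66635633/1570 ≈ -42443.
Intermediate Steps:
Q = -⅓ ≈ -0.33333
I = -⅓ ≈ -0.33333
G(E, a) = ⅑ (G(E, a) = (-⅓)² = ⅑)
L(m, d) = 4 + 3*d²/2 (L(m, d) = 4 + (d²*6)/4 = 4 + (6*d²)/4 = 4 + 3*d²/2)
L(Z, -65)/(-785) - 4715/G(-57, -65) = (4 + (3/2)*(-65)²)/(-785) - 4715/⅑ = (4 + (3/2)*4225)*(-1/785) - 4715*9 = (4 + 12675/2)*(-1/785) - 42435 = (12683/2)*(-1/785) - 42435 = -12683/1570 - 42435 = -66635633/1570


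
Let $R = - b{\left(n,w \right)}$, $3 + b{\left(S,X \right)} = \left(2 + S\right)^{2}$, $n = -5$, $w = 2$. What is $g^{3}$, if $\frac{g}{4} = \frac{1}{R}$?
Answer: $- \frac{8}{27} \approx -0.2963$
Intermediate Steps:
$b{\left(S,X \right)} = -3 + \left(2 + S\right)^{2}$
$R = -6$ ($R = - (-3 + \left(2 - 5\right)^{2}) = - (-3 + \left(-3\right)^{2}) = - (-3 + 9) = \left(-1\right) 6 = -6$)
$g = - \frac{2}{3}$ ($g = \frac{4}{-6} = 4 \left(- \frac{1}{6}\right) = - \frac{2}{3} \approx -0.66667$)
$g^{3} = \left(- \frac{2}{3}\right)^{3} = - \frac{8}{27}$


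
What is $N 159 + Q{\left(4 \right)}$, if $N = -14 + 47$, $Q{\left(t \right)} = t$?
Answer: $5251$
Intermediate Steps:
$N = 33$
$N 159 + Q{\left(4 \right)} = 33 \cdot 159 + 4 = 5247 + 4 = 5251$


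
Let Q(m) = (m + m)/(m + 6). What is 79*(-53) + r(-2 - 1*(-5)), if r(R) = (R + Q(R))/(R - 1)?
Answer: -25111/6 ≈ -4185.2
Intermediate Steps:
Q(m) = 2*m/(6 + m) (Q(m) = (2*m)/(6 + m) = 2*m/(6 + m))
r(R) = (R + 2*R/(6 + R))/(-1 + R) (r(R) = (R + 2*R/(6 + R))/(R - 1) = (R + 2*R/(6 + R))/(-1 + R))
79*(-53) + r(-2 - 1*(-5)) = 79*(-53) + (-2 - 1*(-5))*(8 + (-2 - 1*(-5)))/((-1 + (-2 - 1*(-5)))*(6 + (-2 - 1*(-5)))) = -4187 + (-2 + 5)*(8 + (-2 + 5))/((-1 + (-2 + 5))*(6 + (-2 + 5))) = -4187 + 3*(8 + 3)/((-1 + 3)*(6 + 3)) = -4187 + 3*11/(2*9) = -4187 + 3*(½)*(⅑)*11 = -4187 + 11/6 = -25111/6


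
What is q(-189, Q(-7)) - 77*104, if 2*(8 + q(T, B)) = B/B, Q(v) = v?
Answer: -16031/2 ≈ -8015.5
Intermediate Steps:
q(T, B) = -15/2 (q(T, B) = -8 + (B/B)/2 = -8 + (½)*1 = -8 + ½ = -15/2)
q(-189, Q(-7)) - 77*104 = -15/2 - 77*104 = -15/2 - 1*8008 = -15/2 - 8008 = -16031/2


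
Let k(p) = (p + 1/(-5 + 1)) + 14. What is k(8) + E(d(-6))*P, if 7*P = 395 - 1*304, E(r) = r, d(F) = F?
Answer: -225/4 ≈ -56.250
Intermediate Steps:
P = 13 (P = (395 - 1*304)/7 = (395 - 304)/7 = (⅐)*91 = 13)
k(p) = 55/4 + p (k(p) = (p + 1/(-4)) + 14 = (p - ¼) + 14 = (-¼ + p) + 14 = 55/4 + p)
k(8) + E(d(-6))*P = (55/4 + 8) - 6*13 = 87/4 - 78 = -225/4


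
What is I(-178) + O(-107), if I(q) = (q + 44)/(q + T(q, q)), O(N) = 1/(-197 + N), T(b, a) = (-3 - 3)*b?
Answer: -20813/135280 ≈ -0.15385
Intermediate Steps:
T(b, a) = -6*b
I(q) = -(44 + q)/(5*q) (I(q) = (q + 44)/(q - 6*q) = (44 + q)/((-5*q)) = (44 + q)*(-1/(5*q)) = -(44 + q)/(5*q))
I(-178) + O(-107) = (⅕)*(-44 - 1*(-178))/(-178) + 1/(-197 - 107) = (⅕)*(-1/178)*(-44 + 178) + 1/(-304) = (⅕)*(-1/178)*134 - 1/304 = -67/445 - 1/304 = -20813/135280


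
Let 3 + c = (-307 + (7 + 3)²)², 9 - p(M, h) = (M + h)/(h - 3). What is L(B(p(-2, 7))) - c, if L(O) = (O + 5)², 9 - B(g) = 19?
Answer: -42821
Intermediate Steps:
p(M, h) = 9 - (M + h)/(-3 + h) (p(M, h) = 9 - (M + h)/(h - 3) = 9 - (M + h)/(-3 + h))
c = 42846 (c = -3 + (-307 + (7 + 3)²)² = -3 + (-307 + 10²)² = -3 + (-307 + 100)² = -3 + (-207)² = -3 + 42849 = 42846)
B(g) = -10 (B(g) = 9 - 1*19 = 9 - 19 = -10)
L(O) = (5 + O)²
L(B(p(-2, 7))) - c = (5 - 10)² - 1*42846 = (-5)² - 42846 = 25 - 42846 = -42821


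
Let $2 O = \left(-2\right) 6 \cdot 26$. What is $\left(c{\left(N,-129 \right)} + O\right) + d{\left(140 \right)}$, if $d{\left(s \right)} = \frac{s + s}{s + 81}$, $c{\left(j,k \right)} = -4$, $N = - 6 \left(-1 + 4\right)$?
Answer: $- \frac{35080}{221} \approx -158.73$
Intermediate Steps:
$N = -18$ ($N = \left(-6\right) 3 = -18$)
$O = -156$ ($O = \frac{\left(-2\right) 6 \cdot 26}{2} = \frac{\left(-12\right) 26}{2} = \frac{1}{2} \left(-312\right) = -156$)
$d{\left(s \right)} = \frac{2 s}{81 + s}$
$\left(c{\left(N,-129 \right)} + O\right) + d{\left(140 \right)} = \left(-4 - 156\right) + 2 \cdot 140 \frac{1}{81 + 140} = -160 + 2 \cdot 140 \cdot \frac{1}{221} = -160 + \frac{280}{221} = - \frac{35080}{221}$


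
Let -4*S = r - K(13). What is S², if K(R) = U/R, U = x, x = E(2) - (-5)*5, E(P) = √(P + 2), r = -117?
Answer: 149769/169 ≈ 886.21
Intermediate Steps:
E(P) = √(2 + P)
x = 27 (x = √(2 + 2) - (-5)*5 = √4 - 1*(-25) = 2 + 25 = 27)
U = 27
K(R) = 27/R
S = 387/13 (S = -(-117 - 27/13)/4 = -¼*(-1548/13) = 387/13 ≈ 29.769)
S² = (387/13)² = 149769/169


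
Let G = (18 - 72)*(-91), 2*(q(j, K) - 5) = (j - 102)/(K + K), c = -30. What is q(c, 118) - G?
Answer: -579295/118 ≈ -4909.3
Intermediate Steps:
q(j, K) = 5 + (-102 + j)/(4*K) (q(j, K) = 5 + ((j - 102)/(K + K))/2 = 5 + ((-102 + j)/((2*K)))/2 = 5 + ((-102 + j)*(1/(2*K)))/2 = 5 + ((-102 + j)/(2*K))/2 = 5 + (-102 + j)/(4*K))
G = 4914 (G = -54*(-91) = 4914)
q(c, 118) - G = (¼)*(-102 - 30 + 20*118)/118 - 1*4914 = (¼)*(1/118)*(-102 - 30 + 2360) - 4914 = (¼)*(1/118)*2228 - 4914 = 557/118 - 4914 = -579295/118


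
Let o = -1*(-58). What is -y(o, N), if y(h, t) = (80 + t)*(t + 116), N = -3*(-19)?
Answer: -23701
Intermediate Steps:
o = 58
N = 57
y(h, t) = (80 + t)*(116 + t)
-y(o, N) = -(9280 + 57**2 + 196*57) = -(9280 + 3249 + 11172) = -1*23701 = -23701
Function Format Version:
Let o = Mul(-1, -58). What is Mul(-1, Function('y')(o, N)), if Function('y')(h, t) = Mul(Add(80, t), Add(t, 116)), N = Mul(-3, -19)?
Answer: -23701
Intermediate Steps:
o = 58
N = 57
Function('y')(h, t) = Mul(Add(80, t), Add(116, t))
Mul(-1, Function('y')(o, N)) = Mul(-1, Add(9280, Pow(57, 2), Mul(196, 57))) = Mul(-1, Add(9280, 3249, 11172)) = Mul(-1, 23701) = -23701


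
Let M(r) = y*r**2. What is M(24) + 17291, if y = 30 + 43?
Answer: 59339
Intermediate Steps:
y = 73
M(r) = 73*r**2
M(24) + 17291 = 73*24**2 + 17291 = 73*576 + 17291 = 42048 + 17291 = 59339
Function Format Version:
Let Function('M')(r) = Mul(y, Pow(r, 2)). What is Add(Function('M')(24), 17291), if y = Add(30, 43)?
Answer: 59339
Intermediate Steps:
y = 73
Function('M')(r) = Mul(73, Pow(r, 2))
Add(Function('M')(24), 17291) = Add(Mul(73, Pow(24, 2)), 17291) = Add(Mul(73, 576), 17291) = Add(42048, 17291) = 59339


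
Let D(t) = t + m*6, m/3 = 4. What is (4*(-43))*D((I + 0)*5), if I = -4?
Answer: -8944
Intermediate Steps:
m = 12 (m = 3*4 = 12)
D(t) = 72 + t (D(t) = t + 12*6 = t + 72 = 72 + t)
(4*(-43))*D((I + 0)*5) = (4*(-43))*(72 + (-4 + 0)*5) = -172*(72 - 4*5) = -172*(72 - 20) = -172*52 = -8944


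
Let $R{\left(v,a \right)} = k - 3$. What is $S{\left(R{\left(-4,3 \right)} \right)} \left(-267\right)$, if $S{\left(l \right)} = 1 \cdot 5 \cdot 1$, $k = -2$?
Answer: $-1335$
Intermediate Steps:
$R{\left(v,a \right)} = -5$ ($R{\left(v,a \right)} = -2 - 3 = -5$)
$S{\left(l \right)} = 5$ ($S{\left(l \right)} = 5 \cdot 1 = 5$)
$S{\left(R{\left(-4,3 \right)} \right)} \left(-267\right) = 5 \left(-267\right) = -1335$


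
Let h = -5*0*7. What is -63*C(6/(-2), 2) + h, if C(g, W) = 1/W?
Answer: -63/2 ≈ -31.500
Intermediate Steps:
h = 0 (h = 0*7 = 0)
-63*C(6/(-2), 2) + h = -63/2 + 0 = -63/2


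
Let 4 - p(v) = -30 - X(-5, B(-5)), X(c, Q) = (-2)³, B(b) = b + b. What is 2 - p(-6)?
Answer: -24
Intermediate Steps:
B(b) = 2*b
X(c, Q) = -8
p(v) = 26 (p(v) = 4 - (-30 - 1*(-8)) = 4 - (-30 + 8) = 4 - 1*(-22) = 4 + 22 = 26)
2 - p(-6) = 2 - 1*26 = 2 - 26 = -24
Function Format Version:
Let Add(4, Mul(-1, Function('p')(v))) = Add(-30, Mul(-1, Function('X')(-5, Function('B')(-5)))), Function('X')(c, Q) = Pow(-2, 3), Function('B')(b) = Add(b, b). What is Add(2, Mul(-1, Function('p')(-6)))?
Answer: -24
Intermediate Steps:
Function('B')(b) = Mul(2, b)
Function('X')(c, Q) = -8
Function('p')(v) = 26 (Function('p')(v) = Add(4, Mul(-1, Add(-30, Mul(-1, -8)))) = Add(4, Mul(-1, Add(-30, 8))) = Add(4, Mul(-1, -22)) = Add(4, 22) = 26)
Add(2, Mul(-1, Function('p')(-6))) = Add(2, Mul(-1, 26)) = Add(2, -26) = -24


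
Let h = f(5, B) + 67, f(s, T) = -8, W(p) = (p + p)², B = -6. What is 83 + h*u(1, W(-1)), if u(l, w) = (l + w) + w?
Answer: 614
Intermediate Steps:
W(p) = 4*p² (W(p) = (2*p)² = 4*p²)
h = 59 (h = -8 + 67 = 59)
u(l, w) = l + 2*w
83 + h*u(1, W(-1)) = 83 + 59*(1 + 2*(4*(-1)²)) = 83 + 59*(1 + 2*(4*1)) = 83 + 59*(1 + 2*4) = 83 + 59*(1 + 8) = 83 + 59*9 = 83 + 531 = 614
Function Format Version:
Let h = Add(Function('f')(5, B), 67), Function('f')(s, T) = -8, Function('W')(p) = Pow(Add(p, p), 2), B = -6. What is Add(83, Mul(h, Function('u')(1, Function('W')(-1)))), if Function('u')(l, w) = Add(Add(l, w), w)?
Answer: 614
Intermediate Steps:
Function('W')(p) = Mul(4, Pow(p, 2)) (Function('W')(p) = Pow(Mul(2, p), 2) = Mul(4, Pow(p, 2)))
h = 59 (h = Add(-8, 67) = 59)
Function('u')(l, w) = Add(l, Mul(2, w))
Add(83, Mul(h, Function('u')(1, Function('W')(-1)))) = Add(83, Mul(59, Add(1, Mul(2, Mul(4, Pow(-1, 2)))))) = Add(83, Mul(59, Add(1, Mul(2, Mul(4, 1))))) = Add(83, Mul(59, Add(1, Mul(2, 4)))) = Add(83, Mul(59, Add(1, 8))) = Add(83, Mul(59, 9)) = Add(83, 531) = 614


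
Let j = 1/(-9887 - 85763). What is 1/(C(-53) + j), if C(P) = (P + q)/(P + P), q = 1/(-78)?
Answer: 395417100/197752241 ≈ 1.9996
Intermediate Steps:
q = -1/78 ≈ -0.012821
C(P) = (-1/78 + P)/(2*P) (C(P) = (P - 1/78)/(P + P) = (-1/78 + P)/((2*P)) = (-1/78 + P)*(1/(2*P)) = (-1/78 + P)/(2*P))
j = -1/95650 (j = 1/(-95650) = -1/95650 ≈ -1.0455e-5)
1/(C(-53) + j) = 1/((1/156)*(-1 + 78*(-53))/(-53) - 1/95650) = 1/((1/156)*(-1/53)*(-1 - 4134) - 1/95650) = 1/((1/156)*(-1/53)*(-4135) - 1/95650) = 1/(4135/8268 - 1/95650) = 1/(197752241/395417100) = 395417100/197752241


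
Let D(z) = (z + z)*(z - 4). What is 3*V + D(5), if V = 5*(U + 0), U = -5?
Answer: -65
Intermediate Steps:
D(z) = 2*z*(-4 + z) (D(z) = (2*z)*(-4 + z) = 2*z*(-4 + z))
V = -25 (V = 5*(-5 + 0) = 5*(-5) = -25)
3*V + D(5) = 3*(-25) + 2*5*(-4 + 5) = -75 + 2*5*1 = -75 + 10 = -65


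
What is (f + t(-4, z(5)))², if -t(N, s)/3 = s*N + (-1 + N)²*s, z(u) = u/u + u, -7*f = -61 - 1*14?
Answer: 6610041/49 ≈ 1.3490e+5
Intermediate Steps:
f = 75/7 (f = -(-61 - 1*14)/7 = -(-61 - 14)/7 = -⅐*(-75) = 75/7 ≈ 10.714)
z(u) = 1 + u
t(N, s) = -3*N*s - 3*s*(-1 + N)² (t(N, s) = -3*(s*N + (-1 + N)²*s) = -3*(N*s + s*(-1 + N)²) = -3*N*s - 3*s*(-1 + N)²)
(f + t(-4, z(5)))² = (75/7 + 3*(1 + 5)*(-1 - 4 - 1*(-4)²))² = (75/7 + 3*6*(-1 - 4 - 1*16))² = (75/7 + 3*6*(-1 - 4 - 16))² = (75/7 + 3*6*(-21))² = (75/7 - 378)² = (-2571/7)² = 6610041/49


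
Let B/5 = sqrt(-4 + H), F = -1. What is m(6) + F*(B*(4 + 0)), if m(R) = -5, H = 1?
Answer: -5 - 20*I*sqrt(3) ≈ -5.0 - 34.641*I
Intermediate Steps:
B = 5*I*sqrt(3) (B = 5*sqrt(-4 + 1) = 5*sqrt(-3) = 5*(I*sqrt(3)) = 5*I*sqrt(3) ≈ 8.6602*I)
m(6) + F*(B*(4 + 0)) = -5 - 5*I*sqrt(3)*(4 + 0) = -5 - 5*I*sqrt(3)*4 = -5 - 20*I*sqrt(3)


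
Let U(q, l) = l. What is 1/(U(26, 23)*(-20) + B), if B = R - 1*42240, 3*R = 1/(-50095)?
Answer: -150285/6417169501 ≈ -2.3419e-5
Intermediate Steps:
R = -1/150285 (R = (⅓)/(-50095) = (⅓)*(-1/50095) = -1/150285 ≈ -6.6540e-6)
B = -6348038401/150285 (B = -1/150285 - 1*42240 = -1/150285 - 42240 = -6348038401/150285 ≈ -42240.)
1/(U(26, 23)*(-20) + B) = 1/(23*(-20) - 6348038401/150285) = 1/(-460 - 6348038401/150285) = 1/(-6417169501/150285) = -150285/6417169501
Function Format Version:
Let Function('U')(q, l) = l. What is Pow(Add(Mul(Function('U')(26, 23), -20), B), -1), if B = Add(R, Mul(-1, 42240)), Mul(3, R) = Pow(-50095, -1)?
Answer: Rational(-150285, 6417169501) ≈ -2.3419e-5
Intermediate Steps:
R = Rational(-1, 150285) (R = Mul(Rational(1, 3), Pow(-50095, -1)) = Mul(Rational(1, 3), Rational(-1, 50095)) = Rational(-1, 150285) ≈ -6.6540e-6)
B = Rational(-6348038401, 150285) (B = Add(Rational(-1, 150285), Mul(-1, 42240)) = Add(Rational(-1, 150285), -42240) = Rational(-6348038401, 150285) ≈ -42240.)
Pow(Add(Mul(Function('U')(26, 23), -20), B), -1) = Pow(Add(Mul(23, -20), Rational(-6348038401, 150285)), -1) = Pow(Add(-460, Rational(-6348038401, 150285)), -1) = Pow(Rational(-6417169501, 150285), -1) = Rational(-150285, 6417169501)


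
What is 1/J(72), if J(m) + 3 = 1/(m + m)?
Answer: -144/431 ≈ -0.33411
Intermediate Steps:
J(m) = -3 + 1/(2*m) (J(m) = -3 + 1/(m + m) = -3 + 1/(2*m))
1/J(72) = 1/(-3 + (1/2)/72) = 1/(-3 + (1/2)*(1/72)) = 1/(-3 + 1/144) = 1/(-431/144) = -144/431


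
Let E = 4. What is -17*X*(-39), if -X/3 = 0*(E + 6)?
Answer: 0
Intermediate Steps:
X = 0 (X = -0*(4 + 6) = -0*10 = -3*0 = 0)
-17*X*(-39) = -17*0*(-39) = 0*(-39) = 0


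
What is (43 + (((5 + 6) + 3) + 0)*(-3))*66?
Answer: 66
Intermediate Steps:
(43 + (((5 + 6) + 3) + 0)*(-3))*66 = (43 + ((11 + 3) + 0)*(-3))*66 = (43 + (14 + 0)*(-3))*66 = (43 + 14*(-3))*66 = (43 - 42)*66 = 1*66 = 66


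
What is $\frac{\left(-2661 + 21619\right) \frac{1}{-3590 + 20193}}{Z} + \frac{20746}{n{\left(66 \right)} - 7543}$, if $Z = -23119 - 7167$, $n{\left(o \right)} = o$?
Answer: $- \frac{5216014199317}{1879861575233} \approx -2.7747$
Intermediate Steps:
$Z = -30286$ ($Z = -23119 - 7167 = -30286$)
$\frac{\left(-2661 + 21619\right) \frac{1}{-3590 + 20193}}{Z} + \frac{20746}{n{\left(66 \right)} - 7543} = \frac{\left(-2661 + 21619\right) \frac{1}{-3590 + 20193}}{-30286} + \frac{20746}{66 - 7543} = \frac{18958}{16603} \left(- \frac{1}{30286}\right) + \frac{20746}{66 - 7543} = 18958 \cdot \frac{1}{16603} \left(- \frac{1}{30286}\right) + \frac{20746}{-7477} = \frac{18958}{16603} \left(- \frac{1}{30286}\right) + 20746 \left(- \frac{1}{7477}\right) = - \frac{9479}{251419229} - \frac{20746}{7477} = - \frac{5216014199317}{1879861575233}$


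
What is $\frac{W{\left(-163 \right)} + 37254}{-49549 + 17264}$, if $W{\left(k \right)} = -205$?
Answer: $- \frac{37049}{32285} \approx -1.1476$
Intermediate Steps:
$\frac{W{\left(-163 \right)} + 37254}{-49549 + 17264} = \frac{-205 + 37254}{-49549 + 17264} = \frac{37049}{-32285} = 37049 \left(- \frac{1}{32285}\right) = - \frac{37049}{32285}$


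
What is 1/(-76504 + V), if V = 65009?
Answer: -1/11495 ≈ -8.6994e-5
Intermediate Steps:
1/(-76504 + V) = 1/(-76504 + 65009) = 1/(-11495) = -1/11495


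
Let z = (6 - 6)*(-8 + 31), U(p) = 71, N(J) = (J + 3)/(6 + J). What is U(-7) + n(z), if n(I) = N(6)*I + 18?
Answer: 89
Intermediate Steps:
N(J) = (3 + J)/(6 + J)
z = 0 (z = 0*23 = 0)
n(I) = 18 + 3*I/4 (n(I) = ((3 + 6)/(6 + 6))*I + 18 = (9/12)*I + 18 = ((1/12)*9)*I + 18 = 3*I/4 + 18 = 18 + 3*I/4)
U(-7) + n(z) = 71 + (18 + (¾)*0) = 71 + (18 + 0) = 71 + 18 = 89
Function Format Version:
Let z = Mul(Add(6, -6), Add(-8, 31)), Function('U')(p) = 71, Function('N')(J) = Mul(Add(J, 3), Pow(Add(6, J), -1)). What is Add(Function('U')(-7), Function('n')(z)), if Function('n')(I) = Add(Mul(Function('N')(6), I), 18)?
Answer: 89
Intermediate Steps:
Function('N')(J) = Mul(Pow(Add(6, J), -1), Add(3, J)) (Function('N')(J) = Mul(Add(3, J), Pow(Add(6, J), -1)) = Mul(Pow(Add(6, J), -1), Add(3, J)))
z = 0 (z = Mul(0, 23) = 0)
Function('n')(I) = Add(18, Mul(Rational(3, 4), I)) (Function('n')(I) = Add(Mul(Mul(Pow(Add(6, 6), -1), Add(3, 6)), I), 18) = Add(Mul(Mul(Pow(12, -1), 9), I), 18) = Add(Mul(Mul(Rational(1, 12), 9), I), 18) = Add(Mul(Rational(3, 4), I), 18) = Add(18, Mul(Rational(3, 4), I)))
Add(Function('U')(-7), Function('n')(z)) = Add(71, Add(18, Mul(Rational(3, 4), 0))) = Add(71, Add(18, 0)) = Add(71, 18) = 89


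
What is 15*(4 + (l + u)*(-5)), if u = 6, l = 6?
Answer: -840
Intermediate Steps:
15*(4 + (l + u)*(-5)) = 15*(4 + (6 + 6)*(-5)) = 15*(4 + 12*(-5)) = 15*(4 - 60) = 15*(-56) = -840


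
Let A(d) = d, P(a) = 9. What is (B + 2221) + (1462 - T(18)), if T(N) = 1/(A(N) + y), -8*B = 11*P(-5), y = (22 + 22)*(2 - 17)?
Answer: 9426169/2568 ≈ 3670.6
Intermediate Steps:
y = -660 (y = 44*(-15) = -660)
B = -99/8 (B = -11*9/8 = -⅛*99 = -99/8 ≈ -12.375)
T(N) = 1/(-660 + N) (T(N) = 1/(N - 660) = 1/(-660 + N))
(B + 2221) + (1462 - T(18)) = (-99/8 + 2221) + (1462 - 1/(-660 + 18)) = 17669/8 + (1462 - 1/(-642)) = 17669/8 + (1462 - 1*(-1/642)) = 17669/8 + (1462 + 1/642) = 17669/8 + 938605/642 = 9426169/2568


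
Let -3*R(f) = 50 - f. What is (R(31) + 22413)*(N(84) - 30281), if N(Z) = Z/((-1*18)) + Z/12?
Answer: -6105995920/9 ≈ -6.7844e+8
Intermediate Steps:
N(Z) = Z/36 (N(Z) = Z/(-18) + Z*(1/12) = Z*(-1/18) + Z/12 = -Z/18 + Z/12 = Z/36)
R(f) = -50/3 + f/3 (R(f) = -(50 - f)/3 = -50/3 + f/3)
(R(31) + 22413)*(N(84) - 30281) = ((-50/3 + (1/3)*31) + 22413)*((1/36)*84 - 30281) = ((-50/3 + 31/3) + 22413)*(7/3 - 30281) = (-19/3 + 22413)*(-90836/3) = (67220/3)*(-90836/3) = -6105995920/9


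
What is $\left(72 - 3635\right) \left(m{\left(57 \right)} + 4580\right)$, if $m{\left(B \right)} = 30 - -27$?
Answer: $-16521631$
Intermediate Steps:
$m{\left(B \right)} = 57$ ($m{\left(B \right)} = 30 + 27 = 57$)
$\left(72 - 3635\right) \left(m{\left(57 \right)} + 4580\right) = \left(72 - 3635\right) \left(57 + 4580\right) = \left(-3563\right) 4637 = -16521631$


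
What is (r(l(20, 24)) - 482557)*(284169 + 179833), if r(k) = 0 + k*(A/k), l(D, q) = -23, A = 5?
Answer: -223905093104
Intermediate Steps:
r(k) = 5 (r(k) = 0 + k*(5/k) = 0 + 5 = 5)
(r(l(20, 24)) - 482557)*(284169 + 179833) = (5 - 482557)*(284169 + 179833) = -482552*464002 = -223905093104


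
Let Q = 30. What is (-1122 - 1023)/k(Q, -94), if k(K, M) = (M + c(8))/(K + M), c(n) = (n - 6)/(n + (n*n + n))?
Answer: -1830400/1253 ≈ -1460.8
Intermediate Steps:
c(n) = (-6 + n)/(n² + 2*n) (c(n) = (-6 + n)/(n + (n² + n)) = (-6 + n)/(n + (n + n²)) = (-6 + n)/(n² + 2*n))
k(K, M) = (1/40 + M)/(K + M) (k(K, M) = (M + (-6 + 8)/(8*(2 + 8)))/(K + M) = (M + (⅛)*2/10)/(K + M) = (M + (⅛)*(⅒)*2)/(K + M) = (M + 1/40)/(K + M) = (1/40 + M)/(K + M))
(-1122 - 1023)/k(Q, -94) = (-1122 - 1023)/(((1/40 - 94)/(30 - 94))) = -2145/(-3759/40/(-64)) = -2145/((-1/64*(-3759/40))) = -2145/3759/2560 = -2145*2560/3759 = -1830400/1253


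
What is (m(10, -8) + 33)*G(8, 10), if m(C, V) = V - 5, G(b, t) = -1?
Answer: -20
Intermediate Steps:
m(C, V) = -5 + V
(m(10, -8) + 33)*G(8, 10) = ((-5 - 8) + 33)*(-1) = (-13 + 33)*(-1) = 20*(-1) = -20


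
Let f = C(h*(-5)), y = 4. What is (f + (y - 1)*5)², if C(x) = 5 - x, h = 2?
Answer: 900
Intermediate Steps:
f = 15 (f = 5 - 2*(-5) = 5 - 1*(-10) = 5 + 10 = 15)
(f + (y - 1)*5)² = (15 + (4 - 1)*5)² = (15 + 3*5)² = (15 + 15)² = 30² = 900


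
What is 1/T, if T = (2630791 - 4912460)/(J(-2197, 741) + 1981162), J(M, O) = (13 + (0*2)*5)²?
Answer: -1981331/2281669 ≈ -0.86837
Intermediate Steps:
J(M, O) = 169 (J(M, O) = (13 + 0*5)² = (13 + 0)² = 13² = 169)
T = -2281669/1981331 (T = (2630791 - 4912460)/(169 + 1981162) = -2281669/1981331 ≈ -1.1516)
1/T = 1/(-2281669/1981331) = -1981331/2281669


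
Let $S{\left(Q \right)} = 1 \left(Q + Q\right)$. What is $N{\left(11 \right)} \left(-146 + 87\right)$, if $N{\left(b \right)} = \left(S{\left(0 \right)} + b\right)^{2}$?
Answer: $-7139$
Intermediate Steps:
$S{\left(Q \right)} = 2 Q$ ($S{\left(Q \right)} = 1 \cdot 2 Q = 2 Q$)
$N{\left(b \right)} = b^{2}$ ($N{\left(b \right)} = \left(2 \cdot 0 + b\right)^{2} = \left(0 + b\right)^{2} = b^{2}$)
$N{\left(11 \right)} \left(-146 + 87\right) = 11^{2} \left(-146 + 87\right) = 121 \left(-59\right) = -7139$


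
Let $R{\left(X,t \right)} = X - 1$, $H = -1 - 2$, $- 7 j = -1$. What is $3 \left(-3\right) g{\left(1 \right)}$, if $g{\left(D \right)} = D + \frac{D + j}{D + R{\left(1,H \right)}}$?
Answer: $- \frac{135}{7} \approx -19.286$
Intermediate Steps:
$j = \frac{1}{7}$ ($j = \left(- \frac{1}{7}\right) \left(-1\right) = \frac{1}{7} \approx 0.14286$)
$H = -3$
$R{\left(X,t \right)} = -1 + X$
$g{\left(D \right)} = D + \frac{\frac{1}{7} + D}{D}$ ($g{\left(D \right)} = D + \frac{D + \frac{1}{7}}{D + \left(-1 + 1\right)} = D + \frac{\frac{1}{7} + D}{D + 0} = D + \frac{\frac{1}{7} + D}{D}$)
$3 \left(-3\right) g{\left(1 \right)} = 3 \left(-3\right) \left(1 + 1 + \frac{1}{7 \cdot 1}\right) = - 9 \left(1 + 1 + \frac{1}{7} \cdot 1\right) = - 9 \left(1 + 1 + \frac{1}{7}\right) = \left(-9\right) \frac{15}{7} = - \frac{135}{7}$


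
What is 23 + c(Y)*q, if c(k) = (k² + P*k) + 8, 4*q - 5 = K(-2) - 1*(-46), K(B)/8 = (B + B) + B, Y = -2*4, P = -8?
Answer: 125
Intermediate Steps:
Y = -8
K(B) = 24*B (K(B) = 8*((B + B) + B) = 8*(2*B + B) = 8*(3*B) = 24*B)
q = ¾ (q = 5/4 + (24*(-2) - 1*(-46))/4 = 5/4 + (-48 + 46)/4 = 5/4 + (¼)*(-2) = 5/4 - ½ = ¾ ≈ 0.75000)
c(k) = 8 + k² - 8*k (c(k) = (k² - 8*k) + 8 = 8 + k² - 8*k)
23 + c(Y)*q = 23 + (8 + (-8)² - 8*(-8))*(¾) = 23 + (8 + 64 + 64)*(¾) = 23 + 136*(¾) = 23 + 102 = 125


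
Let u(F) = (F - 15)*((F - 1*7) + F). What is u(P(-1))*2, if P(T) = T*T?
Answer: 140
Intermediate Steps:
P(T) = T²
u(F) = (-15 + F)*(-7 + 2*F) (u(F) = (-15 + F)*((F - 7) + F) = (-15 + F)*((-7 + F) + F) = (-15 + F)*(-7 + 2*F))
u(P(-1))*2 = (105 - 37*(-1)² + 2*((-1)²)²)*2 = (105 - 37*1 + 2*1²)*2 = (105 - 37 + 2*1)*2 = (105 - 37 + 2)*2 = 70*2 = 140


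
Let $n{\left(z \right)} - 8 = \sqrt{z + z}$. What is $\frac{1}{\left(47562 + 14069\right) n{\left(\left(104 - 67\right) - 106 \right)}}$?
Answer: $\frac{4}{6224731} - \frac{i \sqrt{138}}{12449462} \approx 6.426 \cdot 10^{-7} - 9.436 \cdot 10^{-7} i$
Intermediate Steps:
$n{\left(z \right)} = 8 + \sqrt{2} \sqrt{z}$ ($n{\left(z \right)} = 8 + \sqrt{z + z} = 8 + \sqrt{2 z} = 8 + \sqrt{2} \sqrt{z}$)
$\frac{1}{\left(47562 + 14069\right) n{\left(\left(104 - 67\right) - 106 \right)}} = \frac{1}{\left(47562 + 14069\right) \left(8 + \sqrt{2} \sqrt{\left(104 - 67\right) - 106}\right)} = \frac{1}{61631 \left(8 + \sqrt{2} \sqrt{37 - 106}\right)} = \frac{1}{61631 \left(8 + \sqrt{2} \sqrt{-69}\right)} = \frac{1}{61631 \left(8 + \sqrt{2} i \sqrt{69}\right)} = \frac{1}{61631 \left(8 + i \sqrt{138}\right)}$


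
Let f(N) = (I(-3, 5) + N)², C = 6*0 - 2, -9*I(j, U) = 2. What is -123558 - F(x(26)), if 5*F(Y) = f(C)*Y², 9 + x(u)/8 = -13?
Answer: -12486278/81 ≈ -1.5415e+5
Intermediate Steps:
x(u) = -176 (x(u) = -72 + 8*(-13) = -72 - 104 = -176)
I(j, U) = -2/9 (I(j, U) = -⅑*2 = -2/9)
C = -2 (C = 0 - 2 = -2)
f(N) = (-2/9 + N)²
F(Y) = 80*Y²/81 (F(Y) = (((-2 + 9*(-2))²/81)*Y²)/5 = (((-2 - 18)²/81)*Y²)/5 = (((1/81)*(-20)²)*Y²)/5 = (((1/81)*400)*Y²)/5 = (400*Y²/81)/5 = 80*Y²/81)
-123558 - F(x(26)) = -123558 - 80*(-176)²/81 = -123558 - 80*30976/81 = -123558 - 1*2478080/81 = -123558 - 2478080/81 = -12486278/81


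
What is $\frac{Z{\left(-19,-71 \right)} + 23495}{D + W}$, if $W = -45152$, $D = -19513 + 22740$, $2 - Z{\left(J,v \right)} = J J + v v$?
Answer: $- \frac{3619}{8385} \approx -0.4316$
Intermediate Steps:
$Z{\left(J,v \right)} = 2 - J^{2} - v^{2}$ ($Z{\left(J,v \right)} = 2 - \left(J J + v v\right) = 2 - \left(J^{2} + v^{2}\right) = 2 - J^{2} - v^{2}$)
$D = 3227$
$\frac{Z{\left(-19,-71 \right)} + 23495}{D + W} = \frac{\left(2 - \left(-19\right)^{2} - \left(-71\right)^{2}\right) + 23495}{3227 - 45152} = \frac{\left(2 - 361 - 5041\right) + 23495}{-41925} = \left(\left(2 - 361 - 5041\right) + 23495\right) \left(- \frac{1}{41925}\right) = \left(-5400 + 23495\right) \left(- \frac{1}{41925}\right) = 18095 \left(- \frac{1}{41925}\right) = - \frac{3619}{8385}$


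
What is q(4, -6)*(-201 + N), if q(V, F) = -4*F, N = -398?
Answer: -14376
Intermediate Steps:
q(4, -6)*(-201 + N) = (-4*(-6))*(-201 - 398) = 24*(-599) = -14376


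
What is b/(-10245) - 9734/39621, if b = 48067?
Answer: -222687493/45101905 ≈ -4.9374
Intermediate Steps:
b/(-10245) - 9734/39621 = 48067/(-10245) - 9734/39621 = 48067*(-1/10245) - 9734*1/39621 = -48067/10245 - 9734/39621 = -222687493/45101905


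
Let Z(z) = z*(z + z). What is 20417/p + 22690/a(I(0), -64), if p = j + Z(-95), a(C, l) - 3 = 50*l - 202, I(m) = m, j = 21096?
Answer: -818825357/133057254 ≈ -6.1539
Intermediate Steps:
a(C, l) = -199 + 50*l (a(C, l) = 3 + (50*l - 202) = 3 + (-202 + 50*l) = -199 + 50*l)
Z(z) = 2*z² (Z(z) = z*(2*z) = 2*z²)
p = 39146 (p = 21096 + 2*(-95)² = 21096 + 2*9025 = 21096 + 18050 = 39146)
20417/p + 22690/a(I(0), -64) = 20417/39146 + 22690/(-199 + 50*(-64)) = 20417*(1/39146) + 22690/(-199 - 3200) = 20417/39146 + 22690/(-3399) = 20417/39146 + 22690*(-1/3399) = 20417/39146 - 22690/3399 = -818825357/133057254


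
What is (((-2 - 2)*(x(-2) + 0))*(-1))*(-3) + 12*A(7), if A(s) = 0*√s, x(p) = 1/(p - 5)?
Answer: 12/7 ≈ 1.7143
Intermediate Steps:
x(p) = 1/(-5 + p)
A(s) = 0
(((-2 - 2)*(x(-2) + 0))*(-1))*(-3) + 12*A(7) = (((-2 - 2)*(1/(-5 - 2) + 0))*(-1))*(-3) + 12*0 = (-4*(1/(-7) + 0)*(-1))*(-3) + 0 = (-4*(-⅐ + 0)*(-1))*(-3) + 0 = (-4*(-⅐)*(-1))*(-3) + 0 = ((4/7)*(-1))*(-3) + 0 = -4/7*(-3) + 0 = 12/7 + 0 = 12/7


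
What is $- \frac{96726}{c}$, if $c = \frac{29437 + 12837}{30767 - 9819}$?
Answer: $- \frac{1013108124}{21137} \approx -47931.0$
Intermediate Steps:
$c = \frac{21137}{10474}$ ($c = \frac{42274}{20948} = 42274 \cdot \frac{1}{20948} = \frac{21137}{10474} \approx 2.018$)
$- \frac{96726}{c} = - \frac{96726}{\frac{21137}{10474}} = \left(-96726\right) \frac{10474}{21137} = - \frac{1013108124}{21137}$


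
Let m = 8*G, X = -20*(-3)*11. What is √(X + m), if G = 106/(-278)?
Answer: 2*√3173231/139 ≈ 25.631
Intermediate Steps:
X = 660 (X = 60*11 = 660)
G = -53/139 (G = 106*(-1/278) = -53/139 ≈ -0.38129)
m = -424/139 (m = 8*(-53/139) = -424/139 ≈ -3.0504)
√(X + m) = √(660 - 424/139) = √(91316/139) = 2*√3173231/139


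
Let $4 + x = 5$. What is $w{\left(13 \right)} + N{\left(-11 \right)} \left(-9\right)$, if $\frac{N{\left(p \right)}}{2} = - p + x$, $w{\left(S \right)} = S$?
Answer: $-203$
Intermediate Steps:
$x = 1$ ($x = -4 + 5 = 1$)
$N{\left(p \right)} = 2 - 2 p$ ($N{\left(p \right)} = 2 \left(- p + 1\right) = 2 \left(1 - p\right) = 2 - 2 p$)
$w{\left(13 \right)} + N{\left(-11 \right)} \left(-9\right) = 13 + \left(2 - -22\right) \left(-9\right) = 13 + \left(2 + 22\right) \left(-9\right) = 13 + 24 \left(-9\right) = 13 - 216 = -203$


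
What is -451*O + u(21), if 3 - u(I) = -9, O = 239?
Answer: -107777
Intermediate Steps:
u(I) = 12 (u(I) = 3 - 1*(-9) = 3 + 9 = 12)
-451*O + u(21) = -451*239 + 12 = -107789 + 12 = -107777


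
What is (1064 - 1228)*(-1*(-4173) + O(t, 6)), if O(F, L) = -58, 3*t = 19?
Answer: -674860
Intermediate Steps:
t = 19/3 (t = (1/3)*19 = 19/3 ≈ 6.3333)
(1064 - 1228)*(-1*(-4173) + O(t, 6)) = (1064 - 1228)*(-1*(-4173) - 58) = -164*(4173 - 58) = -164*4115 = -674860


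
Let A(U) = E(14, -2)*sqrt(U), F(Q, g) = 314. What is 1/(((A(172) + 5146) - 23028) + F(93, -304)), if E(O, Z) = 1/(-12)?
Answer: -632448/11110846421 + 6*sqrt(43)/11110846421 ≈ -5.6918e-5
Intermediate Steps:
E(O, Z) = -1/12
A(U) = -sqrt(U)/12
1/(((A(172) + 5146) - 23028) + F(93, -304)) = 1/(((-sqrt(43)/6 + 5146) - 23028) + 314) = 1/(((5146 - sqrt(43)/6) - 23028) + 314) = 1/((-17882 - sqrt(43)/6) + 314) = 1/(-17568 - sqrt(43)/6)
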